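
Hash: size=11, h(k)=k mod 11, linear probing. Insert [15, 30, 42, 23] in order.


Insertions: 15->slot 4; 30->slot 8; 42->slot 9; 23->slot 1
Table: [None, 23, None, None, 15, None, None, None, 30, 42, None]


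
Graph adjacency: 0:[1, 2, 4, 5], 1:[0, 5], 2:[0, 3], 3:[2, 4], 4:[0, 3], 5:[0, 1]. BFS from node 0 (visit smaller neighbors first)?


BFS queue: start with [0]
Visit order: [0, 1, 2, 4, 5, 3]


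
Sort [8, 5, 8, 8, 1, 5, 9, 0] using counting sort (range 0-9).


Count array: [1, 1, 0, 0, 0, 2, 0, 0, 3, 1]
Reconstruct: [0, 1, 5, 5, 8, 8, 8, 9]


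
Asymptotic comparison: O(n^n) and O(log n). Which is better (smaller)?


logarithmic grows slower than n^n
O(log n) is asymptotically smaller; O(n^n) grows faster


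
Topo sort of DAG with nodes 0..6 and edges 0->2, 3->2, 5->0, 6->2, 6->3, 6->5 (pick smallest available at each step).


Kahn's algorithm, process smallest node first
Order: [1, 4, 6, 3, 5, 0, 2]


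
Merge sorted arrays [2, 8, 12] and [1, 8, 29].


Compare heads, take smaller each step.
Merged: [1, 2, 8, 8, 12, 29]


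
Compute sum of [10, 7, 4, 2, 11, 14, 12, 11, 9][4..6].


Prefix sums: [0, 10, 17, 21, 23, 34, 48, 60, 71, 80]
Sum[4..6] = prefix[7] - prefix[4] = 60 - 23 = 37


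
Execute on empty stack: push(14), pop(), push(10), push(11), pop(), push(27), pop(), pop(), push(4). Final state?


push(14) -> [14]
pop() returns 14 -> []
push(10) -> [10]
push(11) -> [10, 11]
pop() returns 11 -> [10]
push(27) -> [10, 27]
pop() returns 27 -> [10]
pop() returns 10 -> []
push(4) -> [4]
Final stack (bottom to top): [4]


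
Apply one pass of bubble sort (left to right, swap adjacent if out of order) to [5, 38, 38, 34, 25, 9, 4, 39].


After one pass: [5, 38, 34, 25, 9, 4, 38, 39]


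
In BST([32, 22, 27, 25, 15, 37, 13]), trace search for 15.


BST root = 32
Search for 15: compare at each node
Path: [32, 22, 15]


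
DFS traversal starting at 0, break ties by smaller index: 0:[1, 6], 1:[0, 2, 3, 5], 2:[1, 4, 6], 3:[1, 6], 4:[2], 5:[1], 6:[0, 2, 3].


DFS stack-based: start with [0]
Visit order: [0, 1, 2, 4, 6, 3, 5]


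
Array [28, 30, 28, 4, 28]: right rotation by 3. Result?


Right rotate by 3: [28, 4, 28, 28, 30]


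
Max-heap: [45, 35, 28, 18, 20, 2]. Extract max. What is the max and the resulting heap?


Max = 45
Replace root with last, heapify down
Resulting heap: [35, 20, 28, 18, 2]


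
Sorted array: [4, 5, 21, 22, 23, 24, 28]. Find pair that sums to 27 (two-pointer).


Two pointers: lo=0, hi=6
Found pair: (4, 23) summing to 27


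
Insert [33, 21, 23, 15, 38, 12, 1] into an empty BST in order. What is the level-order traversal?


Root = 33; build tree by BST insertion.
Level-Order traversal: [33, 21, 38, 15, 23, 12, 1]


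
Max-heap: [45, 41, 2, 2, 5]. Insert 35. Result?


Append 35: [45, 41, 2, 2, 5, 35]
Bubble up: swap idx 5(35) with idx 2(2)
Result: [45, 41, 35, 2, 5, 2]


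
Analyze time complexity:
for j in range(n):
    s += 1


Per nesting level: O(n) = O(n)
Complexity: O(n)


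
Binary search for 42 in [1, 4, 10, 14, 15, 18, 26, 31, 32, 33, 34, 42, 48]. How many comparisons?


Search for 42:
[0,12] mid=6 arr[6]=26
[7,12] mid=9 arr[9]=33
[10,12] mid=11 arr[11]=42
Total: 3 comparisons


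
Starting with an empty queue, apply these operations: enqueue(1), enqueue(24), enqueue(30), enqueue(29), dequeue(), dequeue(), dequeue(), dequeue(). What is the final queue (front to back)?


enqueue(1) -> [1]
enqueue(24) -> [1, 24]
enqueue(30) -> [1, 24, 30]
enqueue(29) -> [1, 24, 30, 29]
dequeue() returns 1 -> [24, 30, 29]
dequeue() returns 24 -> [30, 29]
dequeue() returns 30 -> [29]
dequeue() returns 29 -> []
Final queue (front to back): []


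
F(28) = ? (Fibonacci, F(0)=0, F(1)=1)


F(n)=F(n-1)+F(n-2)
...F(26)=121393, F(27)=196418, F(28)=317811


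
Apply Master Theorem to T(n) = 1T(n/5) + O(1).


a=1, b=5, c=0. log_5(1)=0 = c=0. Case 2: O(n^c log n) = O(log n)
Complexity: O(log n)


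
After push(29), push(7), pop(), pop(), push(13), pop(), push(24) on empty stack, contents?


push(29) -> [29]
push(7) -> [29, 7]
pop() returns 7 -> [29]
pop() returns 29 -> []
push(13) -> [13]
pop() returns 13 -> []
push(24) -> [24]
Final stack (bottom to top): [24]


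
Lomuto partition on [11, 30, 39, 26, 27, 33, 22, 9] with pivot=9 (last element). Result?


Elements <= 9 go left of pivot.
Result: [9, 30, 39, 26, 27, 33, 22, 11], pivot at index 0


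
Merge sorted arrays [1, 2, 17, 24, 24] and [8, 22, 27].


Compare heads, take smaller each step.
Merged: [1, 2, 8, 17, 22, 24, 24, 27]


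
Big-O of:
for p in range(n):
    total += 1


Per nesting level: O(n) = O(n)
Complexity: O(n)


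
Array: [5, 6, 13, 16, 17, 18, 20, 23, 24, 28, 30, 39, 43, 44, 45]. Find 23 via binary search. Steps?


Search for 23:
[0,14] mid=7 arr[7]=23
Total: 1 comparisons


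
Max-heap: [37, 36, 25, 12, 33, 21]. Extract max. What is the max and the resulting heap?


Max = 37
Replace root with last, heapify down
Resulting heap: [36, 33, 25, 12, 21]


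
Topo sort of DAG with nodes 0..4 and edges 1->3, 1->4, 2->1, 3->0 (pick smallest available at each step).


Kahn's algorithm, process smallest node first
Order: [2, 1, 3, 0, 4]


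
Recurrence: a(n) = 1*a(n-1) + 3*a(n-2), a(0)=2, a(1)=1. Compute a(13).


Build bottom-up:
...a(11)=9637, a(12)=22258, a(13)=1*22258+3*9637=51169


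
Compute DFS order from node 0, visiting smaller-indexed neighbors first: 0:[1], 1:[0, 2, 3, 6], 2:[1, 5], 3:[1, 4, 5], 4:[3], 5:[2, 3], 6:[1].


DFS stack-based: start with [0]
Visit order: [0, 1, 2, 5, 3, 4, 6]


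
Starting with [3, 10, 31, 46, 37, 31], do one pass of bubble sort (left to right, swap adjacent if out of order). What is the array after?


After one pass: [3, 10, 31, 37, 31, 46]


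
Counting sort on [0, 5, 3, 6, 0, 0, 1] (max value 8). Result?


Count array: [3, 1, 0, 1, 0, 1, 1, 0, 0]
Reconstruct: [0, 0, 0, 1, 3, 5, 6]


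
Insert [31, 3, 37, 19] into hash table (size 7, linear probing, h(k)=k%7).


Insertions: 31->slot 3; 3->slot 4; 37->slot 2; 19->slot 5
Table: [None, None, 37, 31, 3, 19, None]


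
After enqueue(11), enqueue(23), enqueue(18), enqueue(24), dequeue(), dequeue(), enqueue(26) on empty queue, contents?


enqueue(11) -> [11]
enqueue(23) -> [11, 23]
enqueue(18) -> [11, 23, 18]
enqueue(24) -> [11, 23, 18, 24]
dequeue() returns 11 -> [23, 18, 24]
dequeue() returns 23 -> [18, 24]
enqueue(26) -> [18, 24, 26]
Final queue (front to back): [18, 24, 26]


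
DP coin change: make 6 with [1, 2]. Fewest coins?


dp[0]=0; dp[i]=1+min(dp[i-c] for c in coins)
...dp[1]=1, dp[2]=1, dp[3]=2, dp[4]=2, dp[5]=3, dp[6]=3
Minimum coins for 6 = 3


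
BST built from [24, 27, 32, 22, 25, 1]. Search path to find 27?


BST root = 24
Search for 27: compare at each node
Path: [24, 27]


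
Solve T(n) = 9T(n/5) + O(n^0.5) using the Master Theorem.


a=9, b=5, c=0.5. log_5(9)=1.365 > c=0.5. Case 1: O(n^log_b(a)) = O(n^1.365)
Complexity: O(n^1.365)


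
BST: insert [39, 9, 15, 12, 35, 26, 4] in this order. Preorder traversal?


Root = 39; build tree by BST insertion.
Preorder traversal: [39, 9, 4, 15, 12, 35, 26]


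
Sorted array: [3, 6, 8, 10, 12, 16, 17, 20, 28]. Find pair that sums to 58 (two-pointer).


Two pointers: lo=0, hi=8
No pair sums to 58


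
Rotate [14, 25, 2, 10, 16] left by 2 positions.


Left rotate by 2: [2, 10, 16, 14, 25]


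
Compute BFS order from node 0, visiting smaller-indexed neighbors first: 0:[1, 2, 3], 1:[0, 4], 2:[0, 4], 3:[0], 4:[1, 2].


BFS queue: start with [0]
Visit order: [0, 1, 2, 3, 4]


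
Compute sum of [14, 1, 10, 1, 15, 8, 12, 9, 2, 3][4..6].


Prefix sums: [0, 14, 15, 25, 26, 41, 49, 61, 70, 72, 75]
Sum[4..6] = prefix[7] - prefix[4] = 61 - 26 = 35


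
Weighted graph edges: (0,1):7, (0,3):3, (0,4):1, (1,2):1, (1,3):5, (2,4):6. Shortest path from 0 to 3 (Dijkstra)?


Dijkstra from 0:
Distances: {0: 0, 1: 7, 2: 7, 3: 3, 4: 1}
Shortest distance to 3 = 3, path = [0, 3]


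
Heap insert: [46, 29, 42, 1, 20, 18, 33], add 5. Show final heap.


Append 5: [46, 29, 42, 1, 20, 18, 33, 5]
Bubble up: swap idx 7(5) with idx 3(1)
Result: [46, 29, 42, 5, 20, 18, 33, 1]


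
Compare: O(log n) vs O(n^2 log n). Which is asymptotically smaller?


logarithmic grows slower than n^2 log n
O(log n) is asymptotically smaller; O(n^2 log n) grows faster


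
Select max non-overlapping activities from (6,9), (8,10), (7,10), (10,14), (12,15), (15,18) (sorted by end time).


Greedy: pick earliest-ending, then skip overlaps.
Selected (3 activities): [(6, 9), (10, 14), (15, 18)]


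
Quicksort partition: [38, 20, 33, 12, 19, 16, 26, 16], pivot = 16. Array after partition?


Elements <= 16 go left of pivot.
Result: [12, 16, 16, 38, 19, 20, 26, 33], pivot at index 2


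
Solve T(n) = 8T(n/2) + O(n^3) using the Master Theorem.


a=8, b=2, c=3. log_2(8)=3 = c=3. Case 2: O(n^c log n) = O(n^3 log n)
Complexity: O(n^3 log n)


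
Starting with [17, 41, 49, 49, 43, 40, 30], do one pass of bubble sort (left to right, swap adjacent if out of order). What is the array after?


After one pass: [17, 41, 49, 43, 40, 30, 49]


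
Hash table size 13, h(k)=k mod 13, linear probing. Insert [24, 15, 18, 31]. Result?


Insertions: 24->slot 11; 15->slot 2; 18->slot 5; 31->slot 6
Table: [None, None, 15, None, None, 18, 31, None, None, None, None, 24, None]


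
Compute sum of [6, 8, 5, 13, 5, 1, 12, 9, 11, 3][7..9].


Prefix sums: [0, 6, 14, 19, 32, 37, 38, 50, 59, 70, 73]
Sum[7..9] = prefix[10] - prefix[7] = 73 - 50 = 23


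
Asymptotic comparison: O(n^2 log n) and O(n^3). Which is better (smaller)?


n^2 log n grows slower than cubic
O(n^2 log n) is asymptotically smaller; O(n^3) grows faster


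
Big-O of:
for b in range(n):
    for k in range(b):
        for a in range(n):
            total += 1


Per nesting level: O(n) * O(n) [triangular over b] * O(n) = O(n^3)
Complexity: O(n^3)


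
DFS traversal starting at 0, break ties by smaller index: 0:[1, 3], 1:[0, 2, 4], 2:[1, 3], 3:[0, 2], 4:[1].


DFS stack-based: start with [0]
Visit order: [0, 1, 2, 3, 4]


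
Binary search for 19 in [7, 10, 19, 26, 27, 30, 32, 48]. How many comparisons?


Search for 19:
[0,7] mid=3 arr[3]=26
[0,2] mid=1 arr[1]=10
[2,2] mid=2 arr[2]=19
Total: 3 comparisons


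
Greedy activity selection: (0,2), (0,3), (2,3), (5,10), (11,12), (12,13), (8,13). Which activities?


Greedy: pick earliest-ending, then skip overlaps.
Selected (5 activities): [(0, 2), (2, 3), (5, 10), (11, 12), (12, 13)]


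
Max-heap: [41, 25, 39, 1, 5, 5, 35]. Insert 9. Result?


Append 9: [41, 25, 39, 1, 5, 5, 35, 9]
Bubble up: swap idx 7(9) with idx 3(1)
Result: [41, 25, 39, 9, 5, 5, 35, 1]


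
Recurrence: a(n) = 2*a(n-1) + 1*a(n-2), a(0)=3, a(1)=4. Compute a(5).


Build bottom-up:
...a(3)=26, a(4)=63, a(5)=2*63+1*26=152


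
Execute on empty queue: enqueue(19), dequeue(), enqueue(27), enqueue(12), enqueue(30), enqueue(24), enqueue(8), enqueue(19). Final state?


enqueue(19) -> [19]
dequeue() returns 19 -> []
enqueue(27) -> [27]
enqueue(12) -> [27, 12]
enqueue(30) -> [27, 12, 30]
enqueue(24) -> [27, 12, 30, 24]
enqueue(8) -> [27, 12, 30, 24, 8]
enqueue(19) -> [27, 12, 30, 24, 8, 19]
Final queue (front to back): [27, 12, 30, 24, 8, 19]


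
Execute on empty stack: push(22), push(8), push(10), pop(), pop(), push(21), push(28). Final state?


push(22) -> [22]
push(8) -> [22, 8]
push(10) -> [22, 8, 10]
pop() returns 10 -> [22, 8]
pop() returns 8 -> [22]
push(21) -> [22, 21]
push(28) -> [22, 21, 28]
Final stack (bottom to top): [22, 21, 28]


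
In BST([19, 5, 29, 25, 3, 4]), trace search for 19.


BST root = 19
Search for 19: compare at each node
Path: [19]


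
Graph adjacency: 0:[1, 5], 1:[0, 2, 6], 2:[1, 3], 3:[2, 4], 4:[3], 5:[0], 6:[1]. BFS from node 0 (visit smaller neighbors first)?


BFS queue: start with [0]
Visit order: [0, 1, 5, 2, 6, 3, 4]


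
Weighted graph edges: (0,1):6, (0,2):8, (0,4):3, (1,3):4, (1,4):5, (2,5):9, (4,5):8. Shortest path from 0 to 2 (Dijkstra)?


Dijkstra from 0:
Distances: {0: 0, 1: 6, 2: 8, 3: 10, 4: 3, 5: 11}
Shortest distance to 2 = 8, path = [0, 2]


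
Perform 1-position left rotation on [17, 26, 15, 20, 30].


Left rotate by 1: [26, 15, 20, 30, 17]


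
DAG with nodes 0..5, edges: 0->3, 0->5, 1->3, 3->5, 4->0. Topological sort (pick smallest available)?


Kahn's algorithm, process smallest node first
Order: [1, 2, 4, 0, 3, 5]


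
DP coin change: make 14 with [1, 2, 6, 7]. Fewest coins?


dp[0]=0; dp[i]=1+min(dp[i-c] for c in coins)
...dp[9]=2, dp[10]=3, dp[11]=3, dp[12]=2, dp[13]=2, dp[14]=2
Minimum coins for 14 = 2


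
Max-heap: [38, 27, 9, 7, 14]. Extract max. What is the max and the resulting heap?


Max = 38
Replace root with last, heapify down
Resulting heap: [27, 14, 9, 7]


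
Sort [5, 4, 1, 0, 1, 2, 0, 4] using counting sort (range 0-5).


Count array: [2, 2, 1, 0, 2, 1]
Reconstruct: [0, 0, 1, 1, 2, 4, 4, 5]


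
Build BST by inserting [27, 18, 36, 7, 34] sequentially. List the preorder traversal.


Root = 27; build tree by BST insertion.
Preorder traversal: [27, 18, 7, 36, 34]


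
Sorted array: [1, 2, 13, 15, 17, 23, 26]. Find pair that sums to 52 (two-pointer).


Two pointers: lo=0, hi=6
No pair sums to 52


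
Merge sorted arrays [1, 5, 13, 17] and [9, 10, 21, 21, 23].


Compare heads, take smaller each step.
Merged: [1, 5, 9, 10, 13, 17, 21, 21, 23]


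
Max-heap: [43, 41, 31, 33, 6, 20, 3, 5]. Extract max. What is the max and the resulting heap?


Max = 43
Replace root with last, heapify down
Resulting heap: [41, 33, 31, 5, 6, 20, 3]


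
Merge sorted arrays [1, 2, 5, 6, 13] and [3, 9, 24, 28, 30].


Compare heads, take smaller each step.
Merged: [1, 2, 3, 5, 6, 9, 13, 24, 28, 30]


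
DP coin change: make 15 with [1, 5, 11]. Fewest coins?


dp[0]=0; dp[i]=1+min(dp[i-c] for c in coins)
...dp[10]=2, dp[11]=1, dp[12]=2, dp[13]=3, dp[14]=4, dp[15]=3
Minimum coins for 15 = 3


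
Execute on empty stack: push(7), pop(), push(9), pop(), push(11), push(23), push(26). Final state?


push(7) -> [7]
pop() returns 7 -> []
push(9) -> [9]
pop() returns 9 -> []
push(11) -> [11]
push(23) -> [11, 23]
push(26) -> [11, 23, 26]
Final stack (bottom to top): [11, 23, 26]


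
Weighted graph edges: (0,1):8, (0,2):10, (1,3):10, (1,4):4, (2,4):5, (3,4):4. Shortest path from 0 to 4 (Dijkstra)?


Dijkstra from 0:
Distances: {0: 0, 1: 8, 2: 10, 3: 16, 4: 12}
Shortest distance to 4 = 12, path = [0, 1, 4]


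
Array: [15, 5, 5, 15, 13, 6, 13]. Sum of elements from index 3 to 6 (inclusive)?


Prefix sums: [0, 15, 20, 25, 40, 53, 59, 72]
Sum[3..6] = prefix[7] - prefix[3] = 72 - 25 = 47


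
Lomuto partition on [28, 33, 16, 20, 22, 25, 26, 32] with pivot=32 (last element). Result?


Elements <= 32 go left of pivot.
Result: [28, 16, 20, 22, 25, 26, 32, 33], pivot at index 6


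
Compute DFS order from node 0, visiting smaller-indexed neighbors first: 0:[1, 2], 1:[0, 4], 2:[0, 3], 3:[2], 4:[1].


DFS stack-based: start with [0]
Visit order: [0, 1, 4, 2, 3]


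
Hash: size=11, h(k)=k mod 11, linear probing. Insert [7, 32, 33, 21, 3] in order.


Insertions: 7->slot 7; 32->slot 10; 33->slot 0; 21->slot 1; 3->slot 3
Table: [33, 21, None, 3, None, None, None, 7, None, None, 32]


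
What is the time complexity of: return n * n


Analysis: constant-time operation, no loop
Complexity: O(1)


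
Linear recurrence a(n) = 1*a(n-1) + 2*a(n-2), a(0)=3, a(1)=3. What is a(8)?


Build bottom-up:
...a(6)=129, a(7)=255, a(8)=1*255+2*129=513


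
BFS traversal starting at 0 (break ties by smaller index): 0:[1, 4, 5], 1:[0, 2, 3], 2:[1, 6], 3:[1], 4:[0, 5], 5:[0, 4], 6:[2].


BFS queue: start with [0]
Visit order: [0, 1, 4, 5, 2, 3, 6]


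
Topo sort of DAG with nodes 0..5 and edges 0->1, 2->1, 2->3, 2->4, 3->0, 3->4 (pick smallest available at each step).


Kahn's algorithm, process smallest node first
Order: [2, 3, 0, 1, 4, 5]


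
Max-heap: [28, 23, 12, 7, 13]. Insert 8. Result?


Append 8: [28, 23, 12, 7, 13, 8]
Bubble up: no swaps needed
Result: [28, 23, 12, 7, 13, 8]


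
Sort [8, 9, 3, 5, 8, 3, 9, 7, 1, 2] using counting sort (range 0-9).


Count array: [0, 1, 1, 2, 0, 1, 0, 1, 2, 2]
Reconstruct: [1, 2, 3, 3, 5, 7, 8, 8, 9, 9]


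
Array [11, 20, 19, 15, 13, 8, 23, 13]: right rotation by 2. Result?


Right rotate by 2: [23, 13, 11, 20, 19, 15, 13, 8]


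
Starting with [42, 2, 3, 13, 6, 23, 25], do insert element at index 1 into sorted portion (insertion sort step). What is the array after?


After one pass: [2, 42, 3, 13, 6, 23, 25]


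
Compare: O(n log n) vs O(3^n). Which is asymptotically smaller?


linearithmic grows slower than exponential (base 3)
O(n log n) is asymptotically smaller; O(3^n) grows faster


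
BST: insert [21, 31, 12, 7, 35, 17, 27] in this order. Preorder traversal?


Root = 21; build tree by BST insertion.
Preorder traversal: [21, 12, 7, 17, 31, 27, 35]


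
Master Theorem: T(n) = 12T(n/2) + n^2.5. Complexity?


a=12, b=2, c=2.5. log_2(12)=3.585 > c=2.5. Case 1: O(n^log_b(a)) = O(n^3.585)
Complexity: O(n^3.585)


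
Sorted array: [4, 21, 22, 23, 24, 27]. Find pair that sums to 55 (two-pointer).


Two pointers: lo=0, hi=5
No pair sums to 55


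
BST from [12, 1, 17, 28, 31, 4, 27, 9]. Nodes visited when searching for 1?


BST root = 12
Search for 1: compare at each node
Path: [12, 1]


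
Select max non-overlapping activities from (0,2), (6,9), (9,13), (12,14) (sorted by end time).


Greedy: pick earliest-ending, then skip overlaps.
Selected (3 activities): [(0, 2), (6, 9), (9, 13)]


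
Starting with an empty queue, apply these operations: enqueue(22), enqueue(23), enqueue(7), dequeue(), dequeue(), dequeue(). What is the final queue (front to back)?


enqueue(22) -> [22]
enqueue(23) -> [22, 23]
enqueue(7) -> [22, 23, 7]
dequeue() returns 22 -> [23, 7]
dequeue() returns 23 -> [7]
dequeue() returns 7 -> []
Final queue (front to back): []


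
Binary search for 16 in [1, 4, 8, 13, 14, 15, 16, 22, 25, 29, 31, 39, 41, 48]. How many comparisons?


Search for 16:
[0,13] mid=6 arr[6]=16
Total: 1 comparisons


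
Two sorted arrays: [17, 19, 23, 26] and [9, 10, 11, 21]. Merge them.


Compare heads, take smaller each step.
Merged: [9, 10, 11, 17, 19, 21, 23, 26]


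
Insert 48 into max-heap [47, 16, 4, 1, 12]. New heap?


Append 48: [47, 16, 4, 1, 12, 48]
Bubble up: swap idx 5(48) with idx 2(4); swap idx 2(48) with idx 0(47)
Result: [48, 16, 47, 1, 12, 4]


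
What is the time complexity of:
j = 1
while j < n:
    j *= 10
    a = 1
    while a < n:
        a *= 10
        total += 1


Per nesting level: O(log n) * O(log n) = O((log n)^2)
Complexity: O((log n)^2)


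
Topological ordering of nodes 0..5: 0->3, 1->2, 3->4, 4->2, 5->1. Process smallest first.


Kahn's algorithm, process smallest node first
Order: [0, 3, 4, 5, 1, 2]


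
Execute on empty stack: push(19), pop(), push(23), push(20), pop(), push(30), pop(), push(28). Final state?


push(19) -> [19]
pop() returns 19 -> []
push(23) -> [23]
push(20) -> [23, 20]
pop() returns 20 -> [23]
push(30) -> [23, 30]
pop() returns 30 -> [23]
push(28) -> [23, 28]
Final stack (bottom to top): [23, 28]


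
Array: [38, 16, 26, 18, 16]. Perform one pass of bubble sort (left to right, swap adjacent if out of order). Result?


After one pass: [16, 26, 18, 16, 38]


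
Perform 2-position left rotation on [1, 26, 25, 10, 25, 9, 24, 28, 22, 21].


Left rotate by 2: [25, 10, 25, 9, 24, 28, 22, 21, 1, 26]


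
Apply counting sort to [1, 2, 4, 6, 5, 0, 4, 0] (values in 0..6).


Count array: [2, 1, 1, 0, 2, 1, 1]
Reconstruct: [0, 0, 1, 2, 4, 4, 5, 6]


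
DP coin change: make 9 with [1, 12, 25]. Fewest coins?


dp[0]=0; dp[i]=1+min(dp[i-c] for c in coins)
...dp[4]=4, dp[5]=5, dp[6]=6, dp[7]=7, dp[8]=8, dp[9]=9
Minimum coins for 9 = 9


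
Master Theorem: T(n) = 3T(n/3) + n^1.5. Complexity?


a=3, b=3, c=1.5. log_3(3)=1 < c=1.5. Case 3: O(n^c) = O(n^1.500)
Complexity: O(n^1.500)


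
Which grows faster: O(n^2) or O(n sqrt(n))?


n^1.5 grows slower than quadratic
O(n sqrt(n)) is asymptotically smaller; O(n^2) grows faster


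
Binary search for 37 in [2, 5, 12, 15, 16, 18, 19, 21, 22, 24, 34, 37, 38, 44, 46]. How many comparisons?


Search for 37:
[0,14] mid=7 arr[7]=21
[8,14] mid=11 arr[11]=37
Total: 2 comparisons


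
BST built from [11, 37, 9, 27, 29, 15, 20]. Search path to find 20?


BST root = 11
Search for 20: compare at each node
Path: [11, 37, 27, 15, 20]


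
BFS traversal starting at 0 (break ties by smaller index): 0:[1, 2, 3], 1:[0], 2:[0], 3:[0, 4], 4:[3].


BFS queue: start with [0]
Visit order: [0, 1, 2, 3, 4]


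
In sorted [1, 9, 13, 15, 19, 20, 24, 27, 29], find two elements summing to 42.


Two pointers: lo=0, hi=8
Found pair: (13, 29) summing to 42


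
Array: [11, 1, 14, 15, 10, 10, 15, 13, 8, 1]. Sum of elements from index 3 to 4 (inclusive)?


Prefix sums: [0, 11, 12, 26, 41, 51, 61, 76, 89, 97, 98]
Sum[3..4] = prefix[5] - prefix[3] = 51 - 26 = 25


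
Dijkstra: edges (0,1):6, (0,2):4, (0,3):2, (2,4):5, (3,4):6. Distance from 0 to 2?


Dijkstra from 0:
Distances: {0: 0, 1: 6, 2: 4, 3: 2, 4: 8}
Shortest distance to 2 = 4, path = [0, 2]


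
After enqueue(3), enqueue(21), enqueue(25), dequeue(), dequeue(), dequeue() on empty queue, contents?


enqueue(3) -> [3]
enqueue(21) -> [3, 21]
enqueue(25) -> [3, 21, 25]
dequeue() returns 3 -> [21, 25]
dequeue() returns 21 -> [25]
dequeue() returns 25 -> []
Final queue (front to back): []


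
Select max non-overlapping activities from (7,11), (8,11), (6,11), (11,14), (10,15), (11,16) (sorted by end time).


Greedy: pick earliest-ending, then skip overlaps.
Selected (2 activities): [(7, 11), (11, 14)]


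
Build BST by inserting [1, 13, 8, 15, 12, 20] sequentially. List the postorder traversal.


Root = 1; build tree by BST insertion.
Postorder traversal: [12, 8, 20, 15, 13, 1]


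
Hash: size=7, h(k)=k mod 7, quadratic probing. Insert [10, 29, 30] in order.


Insertions: 10->slot 3; 29->slot 1; 30->slot 2
Table: [None, 29, 30, 10, None, None, None]


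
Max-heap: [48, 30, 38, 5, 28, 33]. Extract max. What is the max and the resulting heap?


Max = 48
Replace root with last, heapify down
Resulting heap: [38, 30, 33, 5, 28]


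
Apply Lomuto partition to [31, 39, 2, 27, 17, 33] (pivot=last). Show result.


Elements <= 33 go left of pivot.
Result: [31, 2, 27, 17, 33, 39], pivot at index 4


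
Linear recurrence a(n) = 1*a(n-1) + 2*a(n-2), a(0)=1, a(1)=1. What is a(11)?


Build bottom-up:
...a(9)=341, a(10)=683, a(11)=1*683+2*341=1365


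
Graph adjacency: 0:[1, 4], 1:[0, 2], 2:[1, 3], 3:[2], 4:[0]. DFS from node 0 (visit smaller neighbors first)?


DFS stack-based: start with [0]
Visit order: [0, 1, 2, 3, 4]


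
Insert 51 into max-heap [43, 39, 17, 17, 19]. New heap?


Append 51: [43, 39, 17, 17, 19, 51]
Bubble up: swap idx 5(51) with idx 2(17); swap idx 2(51) with idx 0(43)
Result: [51, 39, 43, 17, 19, 17]


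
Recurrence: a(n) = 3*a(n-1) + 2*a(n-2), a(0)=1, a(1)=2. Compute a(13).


Build bottom-up:
...a(11)=726628, a(12)=2587924, a(13)=3*2587924+2*726628=9217028


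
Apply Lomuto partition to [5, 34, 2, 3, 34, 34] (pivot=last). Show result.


Elements <= 34 go left of pivot.
Result: [5, 34, 2, 3, 34, 34], pivot at index 5


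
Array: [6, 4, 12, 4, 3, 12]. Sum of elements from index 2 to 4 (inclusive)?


Prefix sums: [0, 6, 10, 22, 26, 29, 41]
Sum[2..4] = prefix[5] - prefix[2] = 29 - 10 = 19


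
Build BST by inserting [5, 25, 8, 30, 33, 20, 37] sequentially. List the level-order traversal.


Root = 5; build tree by BST insertion.
Level-Order traversal: [5, 25, 8, 30, 20, 33, 37]


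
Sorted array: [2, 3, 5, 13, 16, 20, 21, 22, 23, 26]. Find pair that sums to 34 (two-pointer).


Two pointers: lo=0, hi=9
Found pair: (13, 21) summing to 34


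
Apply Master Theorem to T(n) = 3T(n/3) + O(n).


a=3, b=3, c=1. log_3(3)=1 = c=1. Case 2: O(n^c log n) = O(n log n)
Complexity: O(n log n)


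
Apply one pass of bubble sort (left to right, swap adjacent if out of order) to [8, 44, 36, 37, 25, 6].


After one pass: [8, 36, 37, 25, 6, 44]


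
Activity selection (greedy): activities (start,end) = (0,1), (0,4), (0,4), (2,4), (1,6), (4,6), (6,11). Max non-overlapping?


Greedy: pick earliest-ending, then skip overlaps.
Selected (4 activities): [(0, 1), (2, 4), (4, 6), (6, 11)]


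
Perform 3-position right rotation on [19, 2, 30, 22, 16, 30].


Right rotate by 3: [22, 16, 30, 19, 2, 30]


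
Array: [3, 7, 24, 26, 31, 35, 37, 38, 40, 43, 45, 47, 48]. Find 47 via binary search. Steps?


Search for 47:
[0,12] mid=6 arr[6]=37
[7,12] mid=9 arr[9]=43
[10,12] mid=11 arr[11]=47
Total: 3 comparisons


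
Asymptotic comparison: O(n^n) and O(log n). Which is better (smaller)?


logarithmic grows slower than n^n
O(log n) is asymptotically smaller; O(n^n) grows faster


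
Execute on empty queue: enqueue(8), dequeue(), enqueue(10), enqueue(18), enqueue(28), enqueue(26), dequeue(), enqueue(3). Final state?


enqueue(8) -> [8]
dequeue() returns 8 -> []
enqueue(10) -> [10]
enqueue(18) -> [10, 18]
enqueue(28) -> [10, 18, 28]
enqueue(26) -> [10, 18, 28, 26]
dequeue() returns 10 -> [18, 28, 26]
enqueue(3) -> [18, 28, 26, 3]
Final queue (front to back): [18, 28, 26, 3]


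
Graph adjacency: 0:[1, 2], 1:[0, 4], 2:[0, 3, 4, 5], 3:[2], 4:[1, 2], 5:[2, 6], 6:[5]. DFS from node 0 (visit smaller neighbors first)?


DFS stack-based: start with [0]
Visit order: [0, 1, 4, 2, 3, 5, 6]


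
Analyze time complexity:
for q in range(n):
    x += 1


Per nesting level: O(n) = O(n)
Complexity: O(n)


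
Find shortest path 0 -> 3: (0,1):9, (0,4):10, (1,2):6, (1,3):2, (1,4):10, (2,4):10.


Dijkstra from 0:
Distances: {0: 0, 1: 9, 2: 15, 3: 11, 4: 10}
Shortest distance to 3 = 11, path = [0, 1, 3]


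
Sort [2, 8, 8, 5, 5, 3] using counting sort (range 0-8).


Count array: [0, 0, 1, 1, 0, 2, 0, 0, 2]
Reconstruct: [2, 3, 5, 5, 8, 8]


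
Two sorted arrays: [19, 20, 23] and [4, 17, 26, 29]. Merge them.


Compare heads, take smaller each step.
Merged: [4, 17, 19, 20, 23, 26, 29]


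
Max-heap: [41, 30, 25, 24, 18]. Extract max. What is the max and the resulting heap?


Max = 41
Replace root with last, heapify down
Resulting heap: [30, 24, 25, 18]


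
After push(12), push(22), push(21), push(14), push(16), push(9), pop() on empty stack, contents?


push(12) -> [12]
push(22) -> [12, 22]
push(21) -> [12, 22, 21]
push(14) -> [12, 22, 21, 14]
push(16) -> [12, 22, 21, 14, 16]
push(9) -> [12, 22, 21, 14, 16, 9]
pop() returns 9 -> [12, 22, 21, 14, 16]
Final stack (bottom to top): [12, 22, 21, 14, 16]


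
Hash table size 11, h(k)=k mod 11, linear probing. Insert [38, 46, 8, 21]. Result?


Insertions: 38->slot 5; 46->slot 2; 8->slot 8; 21->slot 10
Table: [None, None, 46, None, None, 38, None, None, 8, None, 21]


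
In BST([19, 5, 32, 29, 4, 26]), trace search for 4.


BST root = 19
Search for 4: compare at each node
Path: [19, 5, 4]


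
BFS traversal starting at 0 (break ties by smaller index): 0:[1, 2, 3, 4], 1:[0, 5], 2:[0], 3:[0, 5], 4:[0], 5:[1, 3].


BFS queue: start with [0]
Visit order: [0, 1, 2, 3, 4, 5]


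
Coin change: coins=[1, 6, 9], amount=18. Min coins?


dp[0]=0; dp[i]=1+min(dp[i-c] for c in coins)
...dp[13]=3, dp[14]=4, dp[15]=2, dp[16]=3, dp[17]=4, dp[18]=2
Minimum coins for 18 = 2


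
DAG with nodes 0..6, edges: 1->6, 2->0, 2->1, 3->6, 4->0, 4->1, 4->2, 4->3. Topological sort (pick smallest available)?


Kahn's algorithm, process smallest node first
Order: [4, 2, 0, 1, 3, 5, 6]


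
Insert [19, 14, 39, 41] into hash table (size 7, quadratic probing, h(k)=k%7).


Insertions: 19->slot 5; 14->slot 0; 39->slot 4; 41->slot 6
Table: [14, None, None, None, 39, 19, 41]


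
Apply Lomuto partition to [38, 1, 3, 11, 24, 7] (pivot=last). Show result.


Elements <= 7 go left of pivot.
Result: [1, 3, 7, 11, 24, 38], pivot at index 2


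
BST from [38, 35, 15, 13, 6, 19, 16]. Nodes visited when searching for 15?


BST root = 38
Search for 15: compare at each node
Path: [38, 35, 15]


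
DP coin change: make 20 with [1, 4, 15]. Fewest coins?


dp[0]=0; dp[i]=1+min(dp[i-c] for c in coins)
...dp[15]=1, dp[16]=2, dp[17]=3, dp[18]=4, dp[19]=2, dp[20]=3
Minimum coins for 20 = 3


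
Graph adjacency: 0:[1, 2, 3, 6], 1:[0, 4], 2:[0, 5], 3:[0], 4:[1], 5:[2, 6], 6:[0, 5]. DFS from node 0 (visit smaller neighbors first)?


DFS stack-based: start with [0]
Visit order: [0, 1, 4, 2, 5, 6, 3]


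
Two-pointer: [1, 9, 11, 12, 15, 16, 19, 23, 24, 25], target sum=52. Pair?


Two pointers: lo=0, hi=9
No pair sums to 52


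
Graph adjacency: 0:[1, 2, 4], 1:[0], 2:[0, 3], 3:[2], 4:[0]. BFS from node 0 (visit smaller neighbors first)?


BFS queue: start with [0]
Visit order: [0, 1, 2, 4, 3]


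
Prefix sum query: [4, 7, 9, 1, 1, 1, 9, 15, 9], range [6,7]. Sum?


Prefix sums: [0, 4, 11, 20, 21, 22, 23, 32, 47, 56]
Sum[6..7] = prefix[8] - prefix[6] = 47 - 23 = 24


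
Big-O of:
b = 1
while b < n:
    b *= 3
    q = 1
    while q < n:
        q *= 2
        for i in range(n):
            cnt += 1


Per nesting level: O(log n) * O(log n) * O(n) = O(n (log n)^2)
Complexity: O(n (log n)^2)


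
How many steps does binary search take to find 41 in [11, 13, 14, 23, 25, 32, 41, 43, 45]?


Search for 41:
[0,8] mid=4 arr[4]=25
[5,8] mid=6 arr[6]=41
Total: 2 comparisons


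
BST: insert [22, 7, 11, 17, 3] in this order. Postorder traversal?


Root = 22; build tree by BST insertion.
Postorder traversal: [3, 17, 11, 7, 22]


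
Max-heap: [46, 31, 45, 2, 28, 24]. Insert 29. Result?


Append 29: [46, 31, 45, 2, 28, 24, 29]
Bubble up: no swaps needed
Result: [46, 31, 45, 2, 28, 24, 29]


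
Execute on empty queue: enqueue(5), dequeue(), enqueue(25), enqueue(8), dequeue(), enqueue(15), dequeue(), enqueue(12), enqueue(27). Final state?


enqueue(5) -> [5]
dequeue() returns 5 -> []
enqueue(25) -> [25]
enqueue(8) -> [25, 8]
dequeue() returns 25 -> [8]
enqueue(15) -> [8, 15]
dequeue() returns 8 -> [15]
enqueue(12) -> [15, 12]
enqueue(27) -> [15, 12, 27]
Final queue (front to back): [15, 12, 27]


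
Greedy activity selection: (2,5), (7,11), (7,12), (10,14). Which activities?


Greedy: pick earliest-ending, then skip overlaps.
Selected (2 activities): [(2, 5), (7, 11)]


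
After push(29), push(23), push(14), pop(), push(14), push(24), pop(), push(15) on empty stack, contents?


push(29) -> [29]
push(23) -> [29, 23]
push(14) -> [29, 23, 14]
pop() returns 14 -> [29, 23]
push(14) -> [29, 23, 14]
push(24) -> [29, 23, 14, 24]
pop() returns 24 -> [29, 23, 14]
push(15) -> [29, 23, 14, 15]
Final stack (bottom to top): [29, 23, 14, 15]


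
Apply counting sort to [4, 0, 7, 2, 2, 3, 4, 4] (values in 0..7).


Count array: [1, 0, 2, 1, 3, 0, 0, 1]
Reconstruct: [0, 2, 2, 3, 4, 4, 4, 7]


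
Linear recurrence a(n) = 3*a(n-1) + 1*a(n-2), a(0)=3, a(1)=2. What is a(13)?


Build bottom-up:
...a(11)=411473, a(12)=1359003, a(13)=3*1359003+1*411473=4488482


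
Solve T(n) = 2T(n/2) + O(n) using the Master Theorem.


a=2, b=2, c=1. log_2(2)=1 = c=1. Case 2: O(n^c log n) = O(n log n)
Complexity: O(n log n)


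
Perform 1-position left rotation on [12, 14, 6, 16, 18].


Left rotate by 1: [14, 6, 16, 18, 12]


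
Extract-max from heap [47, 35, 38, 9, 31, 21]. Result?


Max = 47
Replace root with last, heapify down
Resulting heap: [38, 35, 21, 9, 31]


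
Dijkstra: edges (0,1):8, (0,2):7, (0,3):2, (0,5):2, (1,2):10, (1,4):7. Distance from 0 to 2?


Dijkstra from 0:
Distances: {0: 0, 1: 8, 2: 7, 3: 2, 4: 15, 5: 2}
Shortest distance to 2 = 7, path = [0, 2]


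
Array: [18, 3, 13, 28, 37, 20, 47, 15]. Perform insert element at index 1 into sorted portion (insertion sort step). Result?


After one pass: [3, 18, 13, 28, 37, 20, 47, 15]


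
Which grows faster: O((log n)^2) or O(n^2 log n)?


polylogarithmic grows slower than n^2 log n
O((log n)^2) is asymptotically smaller; O(n^2 log n) grows faster


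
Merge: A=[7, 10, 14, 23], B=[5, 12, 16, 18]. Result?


Compare heads, take smaller each step.
Merged: [5, 7, 10, 12, 14, 16, 18, 23]


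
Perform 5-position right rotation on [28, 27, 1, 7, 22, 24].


Right rotate by 5: [27, 1, 7, 22, 24, 28]


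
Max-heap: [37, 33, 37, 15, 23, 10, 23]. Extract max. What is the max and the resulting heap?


Max = 37
Replace root with last, heapify down
Resulting heap: [37, 33, 23, 15, 23, 10]


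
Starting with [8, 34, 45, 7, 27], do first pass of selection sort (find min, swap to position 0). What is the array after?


After one pass: [7, 34, 45, 8, 27]


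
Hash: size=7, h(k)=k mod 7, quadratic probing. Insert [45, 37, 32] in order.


Insertions: 45->slot 3; 37->slot 2; 32->slot 4
Table: [None, None, 37, 45, 32, None, None]


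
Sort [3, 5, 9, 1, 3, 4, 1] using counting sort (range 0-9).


Count array: [0, 2, 0, 2, 1, 1, 0, 0, 0, 1]
Reconstruct: [1, 1, 3, 3, 4, 5, 9]


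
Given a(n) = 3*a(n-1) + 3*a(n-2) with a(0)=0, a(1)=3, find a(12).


Build bottom-up:
...a(10)=401679, a(11)=1522881, a(12)=3*1522881+3*401679=5773680


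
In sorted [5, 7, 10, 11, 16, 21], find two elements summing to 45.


Two pointers: lo=0, hi=5
No pair sums to 45


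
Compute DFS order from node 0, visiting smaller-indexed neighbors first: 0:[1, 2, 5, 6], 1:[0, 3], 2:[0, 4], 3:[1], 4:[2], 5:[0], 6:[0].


DFS stack-based: start with [0]
Visit order: [0, 1, 3, 2, 4, 5, 6]


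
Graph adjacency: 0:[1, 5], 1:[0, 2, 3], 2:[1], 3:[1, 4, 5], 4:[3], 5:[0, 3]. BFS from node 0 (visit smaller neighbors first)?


BFS queue: start with [0]
Visit order: [0, 1, 5, 2, 3, 4]


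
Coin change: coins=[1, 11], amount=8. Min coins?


dp[0]=0; dp[i]=1+min(dp[i-c] for c in coins)
...dp[3]=3, dp[4]=4, dp[5]=5, dp[6]=6, dp[7]=7, dp[8]=8
Minimum coins for 8 = 8


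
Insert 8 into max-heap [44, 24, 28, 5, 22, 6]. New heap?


Append 8: [44, 24, 28, 5, 22, 6, 8]
Bubble up: no swaps needed
Result: [44, 24, 28, 5, 22, 6, 8]


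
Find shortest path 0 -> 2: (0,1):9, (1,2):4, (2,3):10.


Dijkstra from 0:
Distances: {0: 0, 1: 9, 2: 13, 3: 23}
Shortest distance to 2 = 13, path = [0, 1, 2]


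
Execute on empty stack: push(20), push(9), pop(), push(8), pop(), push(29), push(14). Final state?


push(20) -> [20]
push(9) -> [20, 9]
pop() returns 9 -> [20]
push(8) -> [20, 8]
pop() returns 8 -> [20]
push(29) -> [20, 29]
push(14) -> [20, 29, 14]
Final stack (bottom to top): [20, 29, 14]


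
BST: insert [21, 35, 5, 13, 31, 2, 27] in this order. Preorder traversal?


Root = 21; build tree by BST insertion.
Preorder traversal: [21, 5, 2, 13, 35, 31, 27]


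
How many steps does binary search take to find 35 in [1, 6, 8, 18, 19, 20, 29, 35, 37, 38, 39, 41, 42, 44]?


Search for 35:
[0,13] mid=6 arr[6]=29
[7,13] mid=10 arr[10]=39
[7,9] mid=8 arr[8]=37
[7,7] mid=7 arr[7]=35
Total: 4 comparisons


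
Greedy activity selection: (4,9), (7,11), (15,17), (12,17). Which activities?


Greedy: pick earliest-ending, then skip overlaps.
Selected (2 activities): [(4, 9), (15, 17)]


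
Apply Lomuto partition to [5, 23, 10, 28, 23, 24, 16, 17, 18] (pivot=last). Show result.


Elements <= 18 go left of pivot.
Result: [5, 10, 16, 17, 18, 24, 23, 28, 23], pivot at index 4


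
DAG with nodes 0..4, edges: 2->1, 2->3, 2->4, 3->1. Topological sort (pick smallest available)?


Kahn's algorithm, process smallest node first
Order: [0, 2, 3, 1, 4]


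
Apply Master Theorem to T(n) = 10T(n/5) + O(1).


a=10, b=5, c=0. log_5(10)=1.431 > c=0. Case 1: O(n^log_b(a)) = O(n^1.431)
Complexity: O(n^1.431)


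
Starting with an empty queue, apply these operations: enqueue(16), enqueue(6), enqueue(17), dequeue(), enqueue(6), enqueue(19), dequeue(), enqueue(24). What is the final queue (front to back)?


enqueue(16) -> [16]
enqueue(6) -> [16, 6]
enqueue(17) -> [16, 6, 17]
dequeue() returns 16 -> [6, 17]
enqueue(6) -> [6, 17, 6]
enqueue(19) -> [6, 17, 6, 19]
dequeue() returns 6 -> [17, 6, 19]
enqueue(24) -> [17, 6, 19, 24]
Final queue (front to back): [17, 6, 19, 24]


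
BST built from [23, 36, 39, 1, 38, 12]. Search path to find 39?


BST root = 23
Search for 39: compare at each node
Path: [23, 36, 39]


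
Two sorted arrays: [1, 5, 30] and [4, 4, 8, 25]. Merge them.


Compare heads, take smaller each step.
Merged: [1, 4, 4, 5, 8, 25, 30]


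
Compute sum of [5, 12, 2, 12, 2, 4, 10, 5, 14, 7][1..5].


Prefix sums: [0, 5, 17, 19, 31, 33, 37, 47, 52, 66, 73]
Sum[1..5] = prefix[6] - prefix[1] = 37 - 5 = 32


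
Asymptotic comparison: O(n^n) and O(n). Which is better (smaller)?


linear grows slower than n^n
O(n) is asymptotically smaller; O(n^n) grows faster


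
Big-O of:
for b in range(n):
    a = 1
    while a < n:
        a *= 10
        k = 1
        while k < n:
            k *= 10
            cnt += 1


Per nesting level: O(n) * O(log n) * O(log n) = O(n (log n)^2)
Complexity: O(n (log n)^2)


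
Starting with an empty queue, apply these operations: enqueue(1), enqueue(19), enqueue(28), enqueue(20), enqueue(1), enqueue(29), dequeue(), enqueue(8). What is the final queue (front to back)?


enqueue(1) -> [1]
enqueue(19) -> [1, 19]
enqueue(28) -> [1, 19, 28]
enqueue(20) -> [1, 19, 28, 20]
enqueue(1) -> [1, 19, 28, 20, 1]
enqueue(29) -> [1, 19, 28, 20, 1, 29]
dequeue() returns 1 -> [19, 28, 20, 1, 29]
enqueue(8) -> [19, 28, 20, 1, 29, 8]
Final queue (front to back): [19, 28, 20, 1, 29, 8]


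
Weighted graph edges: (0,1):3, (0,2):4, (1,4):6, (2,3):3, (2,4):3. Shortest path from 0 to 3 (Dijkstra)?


Dijkstra from 0:
Distances: {0: 0, 1: 3, 2: 4, 3: 7, 4: 7}
Shortest distance to 3 = 7, path = [0, 2, 3]


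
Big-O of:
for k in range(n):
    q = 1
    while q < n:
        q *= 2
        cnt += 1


Per nesting level: O(n) * O(log n) = O(n log n)
Complexity: O(n log n)


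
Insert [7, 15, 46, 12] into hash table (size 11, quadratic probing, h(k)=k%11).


Insertions: 7->slot 7; 15->slot 4; 46->slot 2; 12->slot 1
Table: [None, 12, 46, None, 15, None, None, 7, None, None, None]


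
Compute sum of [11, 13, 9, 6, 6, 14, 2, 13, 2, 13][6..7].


Prefix sums: [0, 11, 24, 33, 39, 45, 59, 61, 74, 76, 89]
Sum[6..7] = prefix[8] - prefix[6] = 74 - 59 = 15


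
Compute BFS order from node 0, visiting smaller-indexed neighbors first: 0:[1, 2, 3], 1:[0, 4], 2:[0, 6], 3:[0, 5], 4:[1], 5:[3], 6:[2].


BFS queue: start with [0]
Visit order: [0, 1, 2, 3, 4, 6, 5]


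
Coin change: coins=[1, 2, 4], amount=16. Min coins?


dp[0]=0; dp[i]=1+min(dp[i-c] for c in coins)
...dp[11]=4, dp[12]=3, dp[13]=4, dp[14]=4, dp[15]=5, dp[16]=4
Minimum coins for 16 = 4


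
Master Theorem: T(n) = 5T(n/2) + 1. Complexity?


a=5, b=2, c=0. log_2(5)=2.322 > c=0. Case 1: O(n^log_b(a)) = O(n^2.322)
Complexity: O(n^2.322)


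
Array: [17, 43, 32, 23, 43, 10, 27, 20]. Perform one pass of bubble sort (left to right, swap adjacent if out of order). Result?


After one pass: [17, 32, 23, 43, 10, 27, 20, 43]


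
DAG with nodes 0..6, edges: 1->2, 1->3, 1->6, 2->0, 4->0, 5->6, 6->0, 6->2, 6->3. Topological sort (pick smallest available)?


Kahn's algorithm, process smallest node first
Order: [1, 4, 5, 6, 2, 0, 3]
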